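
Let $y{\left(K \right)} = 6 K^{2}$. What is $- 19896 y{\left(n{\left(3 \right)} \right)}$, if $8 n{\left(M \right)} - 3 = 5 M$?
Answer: $-604341$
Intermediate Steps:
$n{\left(M \right)} = \frac{3}{8} + \frac{5 M}{8}$
$- 19896 y{\left(n{\left(3 \right)} \right)} = - 19896 \cdot 6 \left(\frac{3}{8} + \frac{5}{8} \cdot 3\right)^{2} = - 19896 \cdot 6 \left(\frac{3}{8} + \frac{15}{8}\right)^{2} = - 19896 \cdot 6 \left(\frac{9}{4}\right)^{2} = - 19896 \cdot 6 \cdot \frac{81}{16} = \left(-19896\right) \frac{243}{8} = -604341$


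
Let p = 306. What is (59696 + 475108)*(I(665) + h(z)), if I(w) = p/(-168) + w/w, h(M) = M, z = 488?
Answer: 1823815341/7 ≈ 2.6055e+8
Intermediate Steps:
I(w) = -23/28 (I(w) = 306/(-168) + w/w = 306*(-1/168) + 1 = -51/28 + 1 = -23/28)
(59696 + 475108)*(I(665) + h(z)) = (59696 + 475108)*(-23/28 + 488) = 534804*(13641/28) = 1823815341/7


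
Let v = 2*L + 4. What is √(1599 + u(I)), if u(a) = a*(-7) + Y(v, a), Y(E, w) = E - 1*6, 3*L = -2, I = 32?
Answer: √12345/3 ≈ 37.036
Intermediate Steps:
L = -⅔ (L = (⅓)*(-2) = -⅔ ≈ -0.66667)
v = 8/3 (v = 2*(-⅔) + 4 = -4/3 + 4 = 8/3 ≈ 2.6667)
Y(E, w) = -6 + E (Y(E, w) = E - 6 = -6 + E)
u(a) = -10/3 - 7*a (u(a) = a*(-7) + (-6 + 8/3) = -7*a - 10/3 = -10/3 - 7*a)
√(1599 + u(I)) = √(1599 + (-10/3 - 7*32)) = √(1599 + (-10/3 - 224)) = √(1599 - 682/3) = √(4115/3) = √12345/3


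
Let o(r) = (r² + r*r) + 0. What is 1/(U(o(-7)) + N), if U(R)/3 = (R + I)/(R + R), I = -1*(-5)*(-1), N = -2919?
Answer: -196/571845 ≈ -0.00034275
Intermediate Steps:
o(r) = 2*r² (o(r) = (r² + r²) + 0 = 2*r² + 0 = 2*r²)
I = -5 (I = 5*(-1) = -5)
U(R) = 3*(-5 + R)/(2*R) (U(R) = 3*((R - 5)/(R + R)) = 3*((-5 + R)/((2*R))) = 3*((-5 + R)*(1/(2*R))) = 3*((-5 + R)/(2*R)) = 3*(-5 + R)/(2*R))
1/(U(o(-7)) + N) = 1/(3*(-5 + 2*(-7)²)/(2*((2*(-7)²))) - 2919) = 1/(3*(-5 + 2*49)/(2*((2*49))) - 2919) = 1/((3/2)*(-5 + 98)/98 - 2919) = 1/((3/2)*(1/98)*93 - 2919) = 1/(279/196 - 2919) = 1/(-571845/196) = -196/571845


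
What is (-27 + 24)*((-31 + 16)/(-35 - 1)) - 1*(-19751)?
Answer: 78999/4 ≈ 19750.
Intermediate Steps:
(-27 + 24)*((-31 + 16)/(-35 - 1)) - 1*(-19751) = -(-45)/(-36) + 19751 = -(-45)*(-1)/36 + 19751 = -3*5/12 + 19751 = -5/4 + 19751 = 78999/4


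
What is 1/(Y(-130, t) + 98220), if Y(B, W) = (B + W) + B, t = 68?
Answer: 1/98028 ≈ 1.0201e-5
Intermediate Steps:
Y(B, W) = W + 2*B
1/(Y(-130, t) + 98220) = 1/((68 + 2*(-130)) + 98220) = 1/((68 - 260) + 98220) = 1/(-192 + 98220) = 1/98028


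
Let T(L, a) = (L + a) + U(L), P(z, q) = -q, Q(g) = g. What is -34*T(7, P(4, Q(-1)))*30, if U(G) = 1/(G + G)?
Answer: -57630/7 ≈ -8232.9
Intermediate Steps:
U(G) = 1/(2*G)
T(L, a) = L + a + 1/(2*L) (T(L, a) = (L + a) + 1/(2*L) = L + a + 1/(2*L))
-34*T(7, P(4, Q(-1)))*30 = -34*(7 - 1*(-1) + (1/2)/7)*30 = -34*(7 + 1 + (1/2)*(1/7))*30 = -34*(7 + 1 + 1/14)*30 = -34*113/14*30 = -1921/7*30 = -57630/7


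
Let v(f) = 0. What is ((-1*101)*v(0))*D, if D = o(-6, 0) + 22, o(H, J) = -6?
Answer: 0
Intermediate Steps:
D = 16 (D = -6 + 22 = 16)
((-1*101)*v(0))*D = (-1*101*0)*16 = -101*0*16 = 0*16 = 0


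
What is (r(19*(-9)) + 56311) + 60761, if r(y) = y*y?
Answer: 146313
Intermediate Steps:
r(y) = y²
(r(19*(-9)) + 56311) + 60761 = ((19*(-9))² + 56311) + 60761 = ((-171)² + 56311) + 60761 = (29241 + 56311) + 60761 = 85552 + 60761 = 146313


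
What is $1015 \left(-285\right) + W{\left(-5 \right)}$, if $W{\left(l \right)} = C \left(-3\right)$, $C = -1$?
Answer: $-289272$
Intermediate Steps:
$W{\left(l \right)} = 3$ ($W{\left(l \right)} = \left(-1\right) \left(-3\right) = 3$)
$1015 \left(-285\right) + W{\left(-5 \right)} = 1015 \left(-285\right) + 3 = -289275 + 3 = -289272$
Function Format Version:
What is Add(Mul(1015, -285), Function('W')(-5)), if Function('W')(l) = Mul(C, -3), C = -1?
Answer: -289272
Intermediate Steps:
Function('W')(l) = 3 (Function('W')(l) = Mul(-1, -3) = 3)
Add(Mul(1015, -285), Function('W')(-5)) = Add(Mul(1015, -285), 3) = Add(-289275, 3) = -289272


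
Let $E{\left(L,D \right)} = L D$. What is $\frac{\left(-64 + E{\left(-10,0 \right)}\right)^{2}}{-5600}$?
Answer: $- \frac{128}{175} \approx -0.73143$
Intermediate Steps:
$E{\left(L,D \right)} = D L$
$\frac{\left(-64 + E{\left(-10,0 \right)}\right)^{2}}{-5600} = \frac{\left(-64 + 0 \left(-10\right)\right)^{2}}{-5600} = \left(-64 + 0\right)^{2} \left(- \frac{1}{5600}\right) = \left(-64\right)^{2} \left(- \frac{1}{5600}\right) = 4096 \left(- \frac{1}{5600}\right) = - \frac{128}{175}$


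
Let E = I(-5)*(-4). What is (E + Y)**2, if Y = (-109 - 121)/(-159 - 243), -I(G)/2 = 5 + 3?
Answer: 168454441/40401 ≈ 4169.6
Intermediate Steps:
I(G) = -16 (I(G) = -2*(5 + 3) = -2*8 = -16)
E = 64 (E = -16*(-4) = 64)
Y = 115/201 (Y = -230/(-402) = -230*(-1/402) = 115/201 ≈ 0.57214)
(E + Y)**2 = (64 + 115/201)**2 = (12979/201)**2 = 168454441/40401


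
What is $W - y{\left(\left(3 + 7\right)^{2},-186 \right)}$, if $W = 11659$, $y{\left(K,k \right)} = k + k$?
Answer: $12031$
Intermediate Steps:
$y{\left(K,k \right)} = 2 k$
$W - y{\left(\left(3 + 7\right)^{2},-186 \right)} = 11659 - 2 \left(-186\right) = 11659 - -372 = 11659 + 372 = 12031$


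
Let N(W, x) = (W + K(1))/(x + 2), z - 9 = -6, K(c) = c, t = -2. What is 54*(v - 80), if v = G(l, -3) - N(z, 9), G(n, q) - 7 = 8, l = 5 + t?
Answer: -38826/11 ≈ -3529.6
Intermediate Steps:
z = 3 (z = 9 - 6 = 3)
l = 3 (l = 5 - 2 = 3)
G(n, q) = 15 (G(n, q) = 7 + 8 = 15)
N(W, x) = (1 + W)/(2 + x) (N(W, x) = (W + 1)/(x + 2) = (1 + W)/(2 + x))
v = 161/11 (v = 15 - (1 + 3)/(2 + 9) = 15 - 4/11 = 161/11 ≈ 14.636)
54*(v - 80) = 54*(161/11 - 80) = 54*(-719/11) = -38826/11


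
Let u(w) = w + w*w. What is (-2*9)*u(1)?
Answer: -36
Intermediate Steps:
u(w) = w + w²
(-2*9)*u(1) = (-2*9)*(1*(1 + 1)) = -18*2 = -36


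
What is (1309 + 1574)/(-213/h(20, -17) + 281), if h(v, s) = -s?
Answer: 49011/4564 ≈ 10.739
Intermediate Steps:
(1309 + 1574)/(-213/h(20, -17) + 281) = (1309 + 1574)/(-213/((-1*(-17))) + 281) = 2883/(-213/17 + 281) = 2883/(4564/17) = 2883*(17/4564) = 49011/4564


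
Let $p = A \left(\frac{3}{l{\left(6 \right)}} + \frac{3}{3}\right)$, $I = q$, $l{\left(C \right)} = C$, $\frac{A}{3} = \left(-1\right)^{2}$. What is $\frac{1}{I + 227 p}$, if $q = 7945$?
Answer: $\frac{2}{17933} \approx 0.00011153$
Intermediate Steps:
$A = 3$ ($A = 3 \left(-1\right)^{2} = 3 \cdot 1 = 3$)
$I = 7945$
$p = \frac{9}{2}$ ($p = 3 \left(\frac{3}{6} + \frac{3}{3}\right) = 3 \left(3 \cdot \frac{1}{6} + 3 \cdot \frac{1}{3}\right) = 3 \left(\frac{1}{2} + 1\right) = 3 \cdot \frac{3}{2} = \frac{9}{2} \approx 4.5$)
$\frac{1}{I + 227 p} = \frac{1}{7945 + 227 \cdot \frac{9}{2}} = \frac{1}{7945 + \frac{2043}{2}} = \frac{1}{\frac{17933}{2}} = \frac{2}{17933}$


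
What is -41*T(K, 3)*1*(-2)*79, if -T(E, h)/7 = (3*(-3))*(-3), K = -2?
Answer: -1224342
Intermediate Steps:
T(E, h) = -189 (T(E, h) = -7*3*(-3)*(-3) = -(-63)*(-3) = -7*27 = -189)
-41*T(K, 3)*1*(-2)*79 = -41*(-189*1)*(-2)*79 = -(-7749)*(-2)*79 = -41*378*79 = -15498*79 = -1224342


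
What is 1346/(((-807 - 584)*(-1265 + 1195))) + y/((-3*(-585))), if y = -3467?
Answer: -2578612/1314495 ≈ -1.9617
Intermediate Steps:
1346/(((-807 - 584)*(-1265 + 1195))) + y/((-3*(-585))) = 1346/(((-807 - 584)*(-1265 + 1195))) - 3467/((-3*(-585))) = 1346/((-1391*(-70))) - 3467/1755 = 1346/97370 - 3467*1/1755 = 1346*(1/97370) - 3467/1755 = 673/48685 - 3467/1755 = -2578612/1314495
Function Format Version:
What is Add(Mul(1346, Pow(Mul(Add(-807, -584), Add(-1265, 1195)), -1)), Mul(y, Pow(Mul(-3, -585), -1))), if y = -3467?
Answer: Rational(-2578612, 1314495) ≈ -1.9617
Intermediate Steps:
Add(Mul(1346, Pow(Mul(Add(-807, -584), Add(-1265, 1195)), -1)), Mul(y, Pow(Mul(-3, -585), -1))) = Add(Mul(1346, Pow(Mul(Add(-807, -584), Add(-1265, 1195)), -1)), Mul(-3467, Pow(Mul(-3, -585), -1))) = Add(Mul(1346, Pow(Mul(-1391, -70), -1)), Mul(-3467, Pow(1755, -1))) = Add(Mul(1346, Pow(97370, -1)), Mul(-3467, Rational(1, 1755))) = Add(Mul(1346, Rational(1, 97370)), Rational(-3467, 1755)) = Add(Rational(673, 48685), Rational(-3467, 1755)) = Rational(-2578612, 1314495)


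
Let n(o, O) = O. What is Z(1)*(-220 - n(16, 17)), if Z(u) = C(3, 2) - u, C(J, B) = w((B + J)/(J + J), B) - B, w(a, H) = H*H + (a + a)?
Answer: -632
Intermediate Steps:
w(a, H) = H² + 2*a
C(J, B) = B² - B + (B + J)/J (C(J, B) = (B² + 2*((B + J)/(J + J))) - B = (B² + 2*((B + J)/((2*J)))) - B = (B² + 2*((B + J)*(1/(2*J)))) - B = (B² + 2*((B + J)/(2*J))) - B = (B² + (B + J)/J) - B = B² - B + (B + J)/J)
Z(u) = 11/3 - u (Z(u) = (1 + 2² - 1*2 + 2/3) - u = (1 + 4 - 2 + 2*(⅓)) - u = (1 + 4 - 2 + ⅔) - u = 11/3 - u)
Z(1)*(-220 - n(16, 17)) = (11/3 - 1*1)*(-220 - 1*17) = (11/3 - 1)*(-220 - 17) = (8/3)*(-237) = -632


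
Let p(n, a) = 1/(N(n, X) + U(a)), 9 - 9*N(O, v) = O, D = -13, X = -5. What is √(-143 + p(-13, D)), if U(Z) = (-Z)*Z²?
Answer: 2*I*√14008307855/19795 ≈ 11.958*I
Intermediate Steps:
N(O, v) = 1 - O/9
U(Z) = -Z³
p(n, a) = 1/(1 - a³ - n/9) (p(n, a) = 1/((1 - n/9) - a³) = 1/(1 - a³ - n/9))
√(-143 + p(-13, D)) = √(-143 - 9/(-9 - 13 + 9*(-13)³)) = √(-143 - 9/(-9 - 13 + 9*(-2197))) = √(-143 - 9/(-9 - 13 - 19773)) = √(-143 - 9/(-19795)) = √(-143 - 9*(-1/19795)) = √(-143 + 9/19795) = √(-2830676/19795) = 2*I*√14008307855/19795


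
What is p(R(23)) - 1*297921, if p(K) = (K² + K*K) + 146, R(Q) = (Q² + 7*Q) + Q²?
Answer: 2674147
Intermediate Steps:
R(Q) = 2*Q² + 7*Q
p(K) = 146 + 2*K² (p(K) = (K² + K²) + 146 = 2*K² + 146 = 146 + 2*K²)
p(R(23)) - 1*297921 = (146 + 2*(23*(7 + 2*23))²) - 1*297921 = (146 + 2*(23*(7 + 46))²) - 297921 = (146 + 2*(23*53)²) - 297921 = (146 + 2*1219²) - 297921 = (146 + 2*1485961) - 297921 = (146 + 2971922) - 297921 = 2972068 - 297921 = 2674147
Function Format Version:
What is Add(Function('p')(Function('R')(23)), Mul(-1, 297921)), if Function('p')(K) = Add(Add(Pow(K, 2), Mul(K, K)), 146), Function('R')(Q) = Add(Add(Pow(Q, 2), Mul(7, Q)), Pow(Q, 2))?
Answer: 2674147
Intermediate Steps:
Function('R')(Q) = Add(Mul(2, Pow(Q, 2)), Mul(7, Q))
Function('p')(K) = Add(146, Mul(2, Pow(K, 2))) (Function('p')(K) = Add(Add(Pow(K, 2), Pow(K, 2)), 146) = Add(Mul(2, Pow(K, 2)), 146) = Add(146, Mul(2, Pow(K, 2))))
Add(Function('p')(Function('R')(23)), Mul(-1, 297921)) = Add(Add(146, Mul(2, Pow(Mul(23, Add(7, Mul(2, 23))), 2))), Mul(-1, 297921)) = Add(Add(146, Mul(2, Pow(Mul(23, Add(7, 46)), 2))), -297921) = Add(Add(146, Mul(2, Pow(Mul(23, 53), 2))), -297921) = Add(Add(146, Mul(2, Pow(1219, 2))), -297921) = Add(Add(146, Mul(2, 1485961)), -297921) = Add(Add(146, 2971922), -297921) = Add(2972068, -297921) = 2674147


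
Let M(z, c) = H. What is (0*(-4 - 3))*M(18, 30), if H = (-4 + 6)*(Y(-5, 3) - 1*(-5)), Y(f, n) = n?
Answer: 0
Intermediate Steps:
H = 16 (H = (-4 + 6)*(3 - 1*(-5)) = 2*(3 + 5) = 2*8 = 16)
M(z, c) = 16
(0*(-4 - 3))*M(18, 30) = (0*(-4 - 3))*16 = (0*(-7))*16 = 0*16 = 0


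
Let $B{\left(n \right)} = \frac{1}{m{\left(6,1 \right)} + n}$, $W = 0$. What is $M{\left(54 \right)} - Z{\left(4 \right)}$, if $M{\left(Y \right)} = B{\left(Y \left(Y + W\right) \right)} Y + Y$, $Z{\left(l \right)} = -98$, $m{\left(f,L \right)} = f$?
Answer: $\frac{74033}{487} \approx 152.02$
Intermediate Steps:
$B{\left(n \right)} = \frac{1}{6 + n}$
$M{\left(Y \right)} = Y + \frac{Y}{6 + Y^{2}}$ ($M{\left(Y \right)} = \frac{Y}{6 + Y \left(Y + 0\right)} + Y = \frac{Y}{6 + Y Y} + Y = \frac{Y}{6 + Y^{2}} + Y = Y + \frac{Y}{6 + Y^{2}}$)
$M{\left(54 \right)} - Z{\left(4 \right)} = \frac{54 \left(7 + 54^{2}\right)}{6 + 54^{2}} - -98 = \frac{54 \left(7 + 2916\right)}{6 + 2916} + 98 = 54 \cdot \frac{1}{2922} \cdot 2923 + 98 = \frac{26307}{487} + 98 = \frac{74033}{487}$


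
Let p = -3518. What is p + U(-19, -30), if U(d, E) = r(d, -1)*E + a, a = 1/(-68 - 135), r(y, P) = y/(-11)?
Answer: -7971415/2233 ≈ -3569.8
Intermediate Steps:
r(y, P) = -y/11 (r(y, P) = y*(-1/11) = -y/11)
a = -1/203 (a = 1/(-203) = -1/203 ≈ -0.0049261)
U(d, E) = -1/203 - E*d/11 (U(d, E) = (-d/11)*E - 1/203 = -E*d/11 - 1/203 = -1/203 - E*d/11)
p + U(-19, -30) = -3518 + (-1/203 - 1/11*(-30)*(-19)) = -3518 + (-1/203 - 570/11) = -3518 - 115721/2233 = -7971415/2233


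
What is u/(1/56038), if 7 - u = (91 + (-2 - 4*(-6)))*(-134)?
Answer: 848919662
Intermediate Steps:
u = 15149 (u = 7 - (91 + (-2 - 4*(-6)))*(-134) = 7 - (91 + (-2 + 24))*(-134) = 7 - (91 + 22)*(-134) = 7 - 113*(-134) = 7 - 1*(-15142) = 7 + 15142 = 15149)
u/(1/56038) = 15149/(1/56038) = 15149*56038 = 848919662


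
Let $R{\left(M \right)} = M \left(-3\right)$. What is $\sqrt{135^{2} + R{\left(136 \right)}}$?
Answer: $\sqrt{17817} \approx 133.48$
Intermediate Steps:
$R{\left(M \right)} = - 3 M$
$\sqrt{135^{2} + R{\left(136 \right)}} = \sqrt{135^{2} - 408} = \sqrt{18225 - 408} = \sqrt{17817}$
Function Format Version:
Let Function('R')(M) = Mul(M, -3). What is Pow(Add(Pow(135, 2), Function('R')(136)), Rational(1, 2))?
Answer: Pow(17817, Rational(1, 2)) ≈ 133.48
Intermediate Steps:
Function('R')(M) = Mul(-3, M)
Pow(Add(Pow(135, 2), Function('R')(136)), Rational(1, 2)) = Pow(Add(Pow(135, 2), Mul(-3, 136)), Rational(1, 2)) = Pow(Add(18225, -408), Rational(1, 2)) = Pow(17817, Rational(1, 2))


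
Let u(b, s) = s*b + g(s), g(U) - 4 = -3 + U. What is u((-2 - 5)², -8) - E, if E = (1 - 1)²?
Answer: -399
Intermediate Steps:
g(U) = 1 + U (g(U) = 4 + (-3 + U) = 1 + U)
u(b, s) = 1 + s + b*s (u(b, s) = s*b + (1 + s) = b*s + (1 + s) = 1 + s + b*s)
E = 0 (E = 0² = 0)
u((-2 - 5)², -8) - E = (1 - 8 + (-2 - 5)²*(-8)) - 1*0 = (1 - 8 + (-7)²*(-8)) + 0 = (1 - 8 + 49*(-8)) + 0 = (1 - 8 - 392) + 0 = -399 + 0 = -399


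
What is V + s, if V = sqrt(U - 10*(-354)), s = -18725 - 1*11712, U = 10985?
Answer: -30437 + 5*sqrt(581) ≈ -30316.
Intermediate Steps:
s = -30437 (s = -18725 - 11712 = -30437)
V = 5*sqrt(581) (V = sqrt(10985 - 10*(-354)) = sqrt(10985 + 3540) = sqrt(14525) = 5*sqrt(581) ≈ 120.52)
V + s = 5*sqrt(581) - 30437 = -30437 + 5*sqrt(581)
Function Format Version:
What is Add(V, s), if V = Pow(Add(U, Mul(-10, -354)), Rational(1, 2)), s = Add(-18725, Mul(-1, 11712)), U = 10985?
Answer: Add(-30437, Mul(5, Pow(581, Rational(1, 2)))) ≈ -30316.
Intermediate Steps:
s = -30437 (s = Add(-18725, -11712) = -30437)
V = Mul(5, Pow(581, Rational(1, 2))) (V = Pow(Add(10985, Mul(-10, -354)), Rational(1, 2)) = Pow(Add(10985, 3540), Rational(1, 2)) = Pow(14525, Rational(1, 2)) = Mul(5, Pow(581, Rational(1, 2))) ≈ 120.52)
Add(V, s) = Add(Mul(5, Pow(581, Rational(1, 2))), -30437) = Add(-30437, Mul(5, Pow(581, Rational(1, 2))))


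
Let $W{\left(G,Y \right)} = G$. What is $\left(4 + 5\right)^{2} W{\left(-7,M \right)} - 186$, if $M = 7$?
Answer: $-753$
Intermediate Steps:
$\left(4 + 5\right)^{2} W{\left(-7,M \right)} - 186 = \left(4 + 5\right)^{2} \left(-7\right) - 186 = 9^{2} \left(-7\right) - 186 = 81 \left(-7\right) - 186 = -567 - 186 = -753$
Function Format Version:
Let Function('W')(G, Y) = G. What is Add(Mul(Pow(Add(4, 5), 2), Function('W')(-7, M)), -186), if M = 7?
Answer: -753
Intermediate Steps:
Add(Mul(Pow(Add(4, 5), 2), Function('W')(-7, M)), -186) = Add(Mul(Pow(Add(4, 5), 2), -7), -186) = Add(Mul(Pow(9, 2), -7), -186) = Add(Mul(81, -7), -186) = Add(-567, -186) = -753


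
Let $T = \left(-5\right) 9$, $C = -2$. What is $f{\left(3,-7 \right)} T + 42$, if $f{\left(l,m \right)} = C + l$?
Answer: $-3$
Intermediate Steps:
$f{\left(l,m \right)} = -2 + l$
$T = -45$
$f{\left(3,-7 \right)} T + 42 = \left(-2 + 3\right) \left(-45\right) + 42 = 1 \left(-45\right) + 42 = -45 + 42 = -3$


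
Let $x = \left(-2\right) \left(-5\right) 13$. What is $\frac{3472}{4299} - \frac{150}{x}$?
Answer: $- \frac{19349}{55887} \approx -0.34622$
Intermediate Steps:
$x = 130$ ($x = 10 \cdot 13 = 130$)
$\frac{3472}{4299} - \frac{150}{x} = \frac{3472}{4299} - \frac{150}{130} = 3472 \cdot \frac{1}{4299} - \frac{15}{13} = \frac{3472}{4299} - \frac{15}{13} = - \frac{19349}{55887}$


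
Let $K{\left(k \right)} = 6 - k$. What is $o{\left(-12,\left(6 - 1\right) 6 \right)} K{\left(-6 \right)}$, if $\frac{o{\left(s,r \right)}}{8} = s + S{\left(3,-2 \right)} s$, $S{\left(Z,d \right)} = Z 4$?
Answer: $-14976$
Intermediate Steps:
$S{\left(Z,d \right)} = 4 Z$
$o{\left(s,r \right)} = 104 s$ ($o{\left(s,r \right)} = 8 \left(s + 4 \cdot 3 s\right) = 8 \left(s + 12 s\right) = 8 \cdot 13 s = 104 s$)
$o{\left(-12,\left(6 - 1\right) 6 \right)} K{\left(-6 \right)} = 104 \left(-12\right) \left(6 - -6\right) = - 1248 \left(6 + 6\right) = \left(-1248\right) 12 = -14976$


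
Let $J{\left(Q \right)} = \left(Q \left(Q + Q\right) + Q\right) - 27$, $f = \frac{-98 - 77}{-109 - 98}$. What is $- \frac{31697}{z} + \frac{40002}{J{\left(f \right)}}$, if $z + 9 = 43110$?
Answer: $- \frac{36955332476377}{22831634124} \approx -1618.6$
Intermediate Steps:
$z = 43101$ ($z = -9 + 43110 = 43101$)
$f = \frac{175}{207}$ ($f = - \frac{175}{-207} = \left(-175\right) \left(- \frac{1}{207}\right) = \frac{175}{207} \approx 0.84541$)
$J{\left(Q \right)} = -27 + Q + 2 Q^{2}$ ($J{\left(Q \right)} = \left(Q 2 Q + Q\right) - 27 = \left(2 Q^{2} + Q\right) - 27 = \left(Q + 2 Q^{2}\right) - 27 = -27 + Q + 2 Q^{2}$)
$- \frac{31697}{z} + \frac{40002}{J{\left(f \right)}} = - \frac{31697}{43101} + \frac{40002}{-27 + \frac{175}{207} + 2 \left(\frac{175}{207}\right)^{2}} = \left(-31697\right) \frac{1}{43101} + \frac{40002}{-27 + \frac{175}{207} + 2 \cdot \frac{30625}{42849}} = - \frac{31697}{43101} + \frac{40002}{-27 + \frac{175}{207} + \frac{61250}{42849}} = - \frac{31697}{43101} + \frac{40002}{- \frac{1059448}{42849}} = - \frac{31697}{43101} + 40002 \left(- \frac{42849}{1059448}\right) = - \frac{31697}{43101} - \frac{857022849}{529724} = - \frac{36955332476377}{22831634124}$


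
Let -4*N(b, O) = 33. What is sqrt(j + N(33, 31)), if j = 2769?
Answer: 3*sqrt(1227)/2 ≈ 52.543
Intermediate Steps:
N(b, O) = -33/4 (N(b, O) = -1/4*33 = -33/4)
sqrt(j + N(33, 31)) = sqrt(2769 - 33/4) = sqrt(11043/4) = 3*sqrt(1227)/2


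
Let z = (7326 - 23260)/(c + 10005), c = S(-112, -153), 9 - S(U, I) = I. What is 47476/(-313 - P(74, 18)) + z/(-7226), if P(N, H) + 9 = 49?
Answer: -1743950709245/12966879963 ≈ -134.49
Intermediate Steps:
S(U, I) = 9 - I
c = 162 (c = 9 - 1*(-153) = 9 + 153 = 162)
P(N, H) = 40 (P(N, H) = -9 + 49 = 40)
z = -15934/10167 (z = (7326 - 23260)/(162 + 10005) = -15934/10167 ≈ -1.5672)
47476/(-313 - P(74, 18)) + z/(-7226) = 47476/(-313 - 1*40) - 15934/10167/(-7226) = 47476/(-313 - 40) - 15934/10167*(-1/7226) = 47476/(-353) + 7967/36733371 = 47476*(-1/353) + 7967/36733371 = -47476/353 + 7967/36733371 = -1743950709245/12966879963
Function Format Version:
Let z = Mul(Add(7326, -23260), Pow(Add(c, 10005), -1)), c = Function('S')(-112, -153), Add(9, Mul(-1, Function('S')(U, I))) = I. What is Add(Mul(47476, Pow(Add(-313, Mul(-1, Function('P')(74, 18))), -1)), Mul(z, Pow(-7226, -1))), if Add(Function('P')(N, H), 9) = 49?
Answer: Rational(-1743950709245, 12966879963) ≈ -134.49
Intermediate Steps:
Function('S')(U, I) = Add(9, Mul(-1, I))
c = 162 (c = Add(9, Mul(-1, -153)) = Add(9, 153) = 162)
Function('P')(N, H) = 40 (Function('P')(N, H) = Add(-9, 49) = 40)
z = Rational(-15934, 10167) (z = Mul(Add(7326, -23260), Pow(Add(162, 10005), -1)) = Mul(-15934, Pow(10167, -1)) = Mul(-15934, Rational(1, 10167)) = Rational(-15934, 10167) ≈ -1.5672)
Add(Mul(47476, Pow(Add(-313, Mul(-1, Function('P')(74, 18))), -1)), Mul(z, Pow(-7226, -1))) = Add(Mul(47476, Pow(Add(-313, Mul(-1, 40)), -1)), Mul(Rational(-15934, 10167), Pow(-7226, -1))) = Add(Mul(47476, Pow(Add(-313, -40), -1)), Mul(Rational(-15934, 10167), Rational(-1, 7226))) = Add(Mul(47476, Pow(-353, -1)), Rational(7967, 36733371)) = Add(Mul(47476, Rational(-1, 353)), Rational(7967, 36733371)) = Add(Rational(-47476, 353), Rational(7967, 36733371)) = Rational(-1743950709245, 12966879963)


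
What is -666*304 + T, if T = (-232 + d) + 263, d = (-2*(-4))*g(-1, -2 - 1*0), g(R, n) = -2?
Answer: -202449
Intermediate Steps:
d = -16 (d = -2*(-4)*(-2) = 8*(-2) = -16)
T = 15 (T = (-232 - 16) + 263 = -248 + 263 = 15)
-666*304 + T = -666*304 + 15 = -202464 + 15 = -202449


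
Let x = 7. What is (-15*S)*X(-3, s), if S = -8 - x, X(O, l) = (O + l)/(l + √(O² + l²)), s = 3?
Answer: 0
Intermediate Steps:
X(O, l) = (O + l)/(l + √(O² + l²))
S = -15 (S = -8 - 1*7 = -8 - 7 = -15)
(-15*S)*X(-3, s) = (-15*(-15))*((-3 + 3)/(3 + √((-3)² + 3²))) = 225*(0/(3 + √(9 + 9))) = 225*(0/(3 + √18)) = 225*(0/(3 + 3*√2)) = 225*0 = 0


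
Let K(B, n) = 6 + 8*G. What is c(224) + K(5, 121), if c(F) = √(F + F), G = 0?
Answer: 6 + 8*√7 ≈ 27.166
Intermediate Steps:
K(B, n) = 6 (K(B, n) = 6 + 8*0 = 6 + 0 = 6)
c(F) = √2*√F (c(F) = √(2*F) = √2*√F)
c(224) + K(5, 121) = √2*√224 + 6 = √2*(4*√14) + 6 = 8*√7 + 6 = 6 + 8*√7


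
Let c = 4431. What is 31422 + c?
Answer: 35853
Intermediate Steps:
31422 + c = 31422 + 4431 = 35853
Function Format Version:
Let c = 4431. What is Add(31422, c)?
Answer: 35853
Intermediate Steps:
Add(31422, c) = Add(31422, 4431) = 35853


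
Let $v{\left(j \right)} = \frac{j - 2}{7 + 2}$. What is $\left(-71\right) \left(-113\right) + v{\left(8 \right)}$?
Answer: $\frac{24071}{3} \approx 8023.7$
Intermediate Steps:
$v{\left(j \right)} = - \frac{2}{9} + \frac{j}{9}$ ($v{\left(j \right)} = \frac{-2 + j}{9} = \left(-2 + j\right) \frac{1}{9} = - \frac{2}{9} + \frac{j}{9}$)
$\left(-71\right) \left(-113\right) + v{\left(8 \right)} = \left(-71\right) \left(-113\right) + \left(- \frac{2}{9} + \frac{1}{9} \cdot 8\right) = 8023 + \left(- \frac{2}{9} + \frac{8}{9}\right) = 8023 + \frac{2}{3} = \frac{24071}{3}$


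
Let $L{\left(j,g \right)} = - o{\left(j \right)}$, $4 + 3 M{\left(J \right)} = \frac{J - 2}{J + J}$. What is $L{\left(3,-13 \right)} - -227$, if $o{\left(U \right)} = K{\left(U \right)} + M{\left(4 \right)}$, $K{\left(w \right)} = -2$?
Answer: $\frac{921}{4} \approx 230.25$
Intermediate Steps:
$M{\left(J \right)} = - \frac{4}{3} + \frac{-2 + J}{6 J}$ ($M{\left(J \right)} = - \frac{4}{3} + \frac{\left(J - 2\right) \frac{1}{J + J}}{3} = - \frac{4}{3} + \frac{\left(-2 + J\right) \frac{1}{2 J}}{3} = - \frac{4}{3} + \frac{\frac{1}{2} \frac{1}{J} \left(-2 + J\right)}{3} = - \frac{4}{3} + \frac{-2 + J}{6 J}$)
$o{\left(U \right)} = - \frac{13}{4}$ ($o{\left(U \right)} = -2 + \frac{-2 - 28}{6 \cdot 4} = -2 + \frac{1}{6} \cdot \frac{1}{4} \left(-2 - 28\right) = -2 + \frac{1}{6} \cdot \frac{1}{4} \left(-30\right) = -2 - \frac{5}{4} = - \frac{13}{4}$)
$L{\left(j,g \right)} = \frac{13}{4}$ ($L{\left(j,g \right)} = \left(-1\right) \left(- \frac{13}{4}\right) = \frac{13}{4}$)
$L{\left(3,-13 \right)} - -227 = \frac{13}{4} - -227 = \frac{13}{4} + 227 = \frac{921}{4}$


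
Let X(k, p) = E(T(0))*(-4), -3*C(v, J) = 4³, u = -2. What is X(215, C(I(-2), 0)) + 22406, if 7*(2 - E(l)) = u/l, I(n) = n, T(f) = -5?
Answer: 783938/35 ≈ 22398.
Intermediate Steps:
C(v, J) = -64/3 (C(v, J) = -⅓*4³ = -⅓*64 = -64/3)
E(l) = 2 + 2/(7*l) (E(l) = 2 - (-2)/(7*l) = 2 + 2/(7*l))
X(k, p) = -272/35 (X(k, p) = (2 + (2/7)/(-5))*(-4) = (2 + (2/7)*(-⅕))*(-4) = (2 - 2/35)*(-4) = (68/35)*(-4) = -272/35)
X(215, C(I(-2), 0)) + 22406 = -272/35 + 22406 = 783938/35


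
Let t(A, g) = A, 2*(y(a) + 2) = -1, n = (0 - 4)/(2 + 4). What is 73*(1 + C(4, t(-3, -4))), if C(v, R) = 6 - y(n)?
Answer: 1387/2 ≈ 693.50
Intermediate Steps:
n = -⅔ (n = -4/6 = -4*⅙ = -⅔ ≈ -0.66667)
y(a) = -5/2 (y(a) = -2 + (½)*(-1) = -2 - ½ = -5/2)
C(v, R) = 17/2 (C(v, R) = 6 - 1*(-5/2) = 6 + 5/2 = 17/2)
73*(1 + C(4, t(-3, -4))) = 73*(1 + 17/2) = 73*(19/2) = 1387/2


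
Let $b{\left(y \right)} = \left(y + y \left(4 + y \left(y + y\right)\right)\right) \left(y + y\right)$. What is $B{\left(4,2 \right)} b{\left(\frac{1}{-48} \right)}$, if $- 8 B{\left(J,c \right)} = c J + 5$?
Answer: $- \frac{74893}{10616832} \approx -0.0070542$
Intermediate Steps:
$B{\left(J,c \right)} = - \frac{5}{8} - \frac{J c}{8}$ ($B{\left(J,c \right)} = - \frac{c J + 5}{8} = - \frac{J c + 5}{8} = - \frac{5 + J c}{8} = - \frac{5}{8} - \frac{J c}{8}$)
$b{\left(y \right)} = 2 y \left(y + y \left(4 + 2 y^{2}\right)\right)$ ($b{\left(y \right)} = \left(y + y \left(4 + y 2 y\right)\right) 2 y = \left(y + y \left(4 + 2 y^{2}\right)\right) 2 y = 2 y \left(y + y \left(4 + 2 y^{2}\right)\right)$)
$B{\left(4,2 \right)} b{\left(\frac{1}{-48} \right)} = \left(- \frac{5}{8} - \frac{1}{2} \cdot 2\right) \left(\frac{1}{-48}\right)^{2} \left(10 + 4 \left(\frac{1}{-48}\right)^{2}\right) = \left(- \frac{5}{8} - 1\right) \left(- \frac{1}{48}\right)^{2} \left(10 + 4 \left(- \frac{1}{48}\right)^{2}\right) = - \frac{13 \frac{10 + 4 \cdot \frac{1}{2304}}{2304}}{8} = - \frac{13 \frac{10 + \frac{1}{576}}{2304}}{8} = - \frac{13 \cdot \frac{1}{2304} \cdot \frac{5761}{576}}{8} = \left(- \frac{13}{8}\right) \frac{5761}{1327104} = - \frac{74893}{10616832}$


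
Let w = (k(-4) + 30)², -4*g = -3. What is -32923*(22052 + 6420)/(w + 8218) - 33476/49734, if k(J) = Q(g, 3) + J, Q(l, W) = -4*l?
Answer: -23310065781038/217511649 ≈ -1.0717e+5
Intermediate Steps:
g = ¾ (g = -¼*(-3) = ¾ ≈ 0.75000)
k(J) = -3 + J (k(J) = -4*¾ + J = -3 + J)
w = 529 (w = ((-3 - 4) + 30)² = (-7 + 30)² = 23² = 529)
-32923*(22052 + 6420)/(w + 8218) - 33476/49734 = -32923*(22052 + 6420)/(529 + 8218) - 33476/49734 = -32923/(8747/28472) - 33476*1/49734 = -32923/(8747*(1/28472)) - 16738/24867 = -32923/8747/28472 - 16738/24867 = -32923*28472/8747 - 16738/24867 = -937383656/8747 - 16738/24867 = -23310065781038/217511649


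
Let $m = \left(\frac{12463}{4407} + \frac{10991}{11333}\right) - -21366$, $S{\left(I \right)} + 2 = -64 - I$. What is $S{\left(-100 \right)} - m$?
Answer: $- \frac{1065606415808}{49944531} \approx -21336.0$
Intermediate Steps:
$S{\left(I \right)} = -66 - I$ ($S{\left(I \right)} = -2 - \left(64 + I\right) = -66 - I$)
$m = \frac{1067304529862}{49944531}$ ($m = \left(12463 \cdot \frac{1}{4407} + 10991 \cdot \frac{1}{11333}\right) + 21366 = \left(\frac{12463}{4407} + \frac{10991}{11333}\right) + 21366 = \frac{189680516}{49944531} + 21366 = \frac{1067304529862}{49944531} \approx 21370.0$)
$S{\left(-100 \right)} - m = \left(-66 - -100\right) - \frac{1067304529862}{49944531} = \left(-66 + 100\right) - \frac{1067304529862}{49944531} = 34 - \frac{1067304529862}{49944531} = - \frac{1065606415808}{49944531}$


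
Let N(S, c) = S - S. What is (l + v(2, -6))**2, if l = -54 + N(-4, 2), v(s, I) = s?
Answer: 2704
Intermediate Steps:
N(S, c) = 0
l = -54 (l = -54 + 0 = -54)
(l + v(2, -6))**2 = (-54 + 2)**2 = (-52)**2 = 2704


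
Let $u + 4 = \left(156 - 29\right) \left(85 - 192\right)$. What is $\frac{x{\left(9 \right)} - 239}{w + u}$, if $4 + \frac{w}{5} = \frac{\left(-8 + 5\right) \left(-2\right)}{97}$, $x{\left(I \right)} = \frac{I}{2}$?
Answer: $\frac{6499}{377266} \approx 0.017227$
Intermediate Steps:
$u = -13593$ ($u = -4 + \left(156 - 29\right) \left(85 - 192\right) = -4 + 127 \left(-107\right) = -4 - 13589 = -13593$)
$x{\left(I \right)} = \frac{I}{2}$ ($x{\left(I \right)} = I \frac{1}{2} = \frac{I}{2}$)
$w = - \frac{1910}{97}$ ($w = -20 + 5 \frac{\left(-8 + 5\right) \left(-2\right)}{97} = -20 + 5 \left(-3\right) \left(-2\right) \frac{1}{97} = -20 + 5 \cdot 6 \cdot \frac{1}{97} = -20 + 5 \cdot \frac{6}{97} = -20 + \frac{30}{97} = - \frac{1910}{97} \approx -19.691$)
$\frac{x{\left(9 \right)} - 239}{w + u} = \frac{\frac{1}{2} \cdot 9 - 239}{- \frac{1910}{97} - 13593} = \frac{\frac{9}{2} - 239}{- \frac{1320431}{97}} = \left(- \frac{469}{2}\right) \left(- \frac{97}{1320431}\right) = \frac{6499}{377266}$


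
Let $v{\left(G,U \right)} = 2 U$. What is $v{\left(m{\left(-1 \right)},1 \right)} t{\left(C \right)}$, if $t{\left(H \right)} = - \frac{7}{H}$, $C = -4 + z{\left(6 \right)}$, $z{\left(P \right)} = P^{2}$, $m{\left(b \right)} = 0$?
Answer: $- \frac{7}{16} \approx -0.4375$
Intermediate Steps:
$C = 32$ ($C = -4 + 6^{2} = -4 + 36 = 32$)
$v{\left(m{\left(-1 \right)},1 \right)} t{\left(C \right)} = 2 \cdot 1 \left(- \frac{7}{32}\right) = 2 \left(\left(-7\right) \frac{1}{32}\right) = 2 \left(- \frac{7}{32}\right) = - \frac{7}{16}$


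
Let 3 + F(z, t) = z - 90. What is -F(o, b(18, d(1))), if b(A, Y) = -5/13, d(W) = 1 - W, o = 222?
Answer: -129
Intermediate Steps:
b(A, Y) = -5/13 (b(A, Y) = -5*1/13 = -5/13)
F(z, t) = -93 + z (F(z, t) = -3 + (z - 90) = -3 + (-90 + z) = -93 + z)
-F(o, b(18, d(1))) = -(-93 + 222) = -1*129 = -129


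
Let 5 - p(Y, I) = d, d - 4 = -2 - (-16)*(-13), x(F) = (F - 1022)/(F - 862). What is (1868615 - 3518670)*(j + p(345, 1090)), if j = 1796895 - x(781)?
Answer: -240190825343975/81 ≈ -2.9653e+12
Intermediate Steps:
x(F) = (-1022 + F)/(-862 + F)
d = -206 (d = 4 + (-2 - (-16)*(-13)) = 4 + (-2 - 16*13) = 4 + (-2 - 208) = 4 - 210 = -206)
p(Y, I) = 211 (p(Y, I) = 5 - 1*(-206) = 5 + 206 = 211)
j = 145548254/81 (j = 1796895 - (-1022 + 781)/(-862 + 781) = 1796895 - (-241)/(-81) = 1796895 - (-1)*(-241)/81 = 1796895 - 1*241/81 = 1796895 - 241/81 = 145548254/81 ≈ 1.7969e+6)
(1868615 - 3518670)*(j + p(345, 1090)) = (1868615 - 3518670)*(145548254/81 + 211) = -1650055*145565345/81 = -240190825343975/81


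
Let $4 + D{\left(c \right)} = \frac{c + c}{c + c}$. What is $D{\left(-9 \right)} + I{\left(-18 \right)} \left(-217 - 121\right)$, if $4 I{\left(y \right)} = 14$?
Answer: $-1186$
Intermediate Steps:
$D{\left(c \right)} = -3$ ($D{\left(c \right)} = -4 + \frac{c + c}{c + c} = -4 + \frac{2 c}{2 c} = -4 + 2 c \frac{1}{2 c} = -4 + 1 = -3$)
$I{\left(y \right)} = \frac{7}{2}$ ($I{\left(y \right)} = \frac{1}{4} \cdot 14 = \frac{7}{2}$)
$D{\left(-9 \right)} + I{\left(-18 \right)} \left(-217 - 121\right) = -3 + \frac{7 \left(-217 - 121\right)}{2} = -3 + \frac{7}{2} \left(-338\right) = -3 - 1183 = -1186$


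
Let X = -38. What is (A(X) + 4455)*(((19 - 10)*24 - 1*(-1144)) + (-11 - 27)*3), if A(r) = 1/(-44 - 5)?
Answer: 38856332/7 ≈ 5.5509e+6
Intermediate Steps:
A(r) = -1/49 (A(r) = 1/(-49) = -1/49)
(A(X) + 4455)*(((19 - 10)*24 - 1*(-1144)) + (-11 - 27)*3) = (-1/49 + 4455)*(((19 - 10)*24 - 1*(-1144)) + (-11 - 27)*3) = 218294*((9*24 + 1144) - 38*3)/49 = 218294*((216 + 1144) - 114)/49 = 218294*(1360 - 114)/49 = (218294/49)*1246 = 38856332/7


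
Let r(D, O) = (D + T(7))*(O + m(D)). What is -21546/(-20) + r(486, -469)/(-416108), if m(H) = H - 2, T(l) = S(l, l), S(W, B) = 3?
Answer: 2241329067/2080540 ≈ 1077.3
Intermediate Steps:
T(l) = 3
m(H) = -2 + H
r(D, O) = (3 + D)*(-2 + D + O) (r(D, O) = (D + 3)*(O + (-2 + D)) = (3 + D)*(-2 + D + O))
-21546/(-20) + r(486, -469)/(-416108) = -21546/(-20) + (-6 + 486 + 486² + 3*(-469) + 486*(-469))/(-416108) = -21546*(-1/20) + (-6 + 486 + 236196 - 1407 - 227934)*(-1/416108) = 10773/10 + 7335*(-1/416108) = 10773/10 - 7335/416108 = 2241329067/2080540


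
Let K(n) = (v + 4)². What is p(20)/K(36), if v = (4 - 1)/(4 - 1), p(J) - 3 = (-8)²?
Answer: 67/25 ≈ 2.6800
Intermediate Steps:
p(J) = 67 (p(J) = 3 + (-8)² = 3 + 64 = 67)
v = 1 (v = 3/3 = 3*(⅓) = 1)
K(n) = 25 (K(n) = (1 + 4)² = 5² = 25)
p(20)/K(36) = 67/25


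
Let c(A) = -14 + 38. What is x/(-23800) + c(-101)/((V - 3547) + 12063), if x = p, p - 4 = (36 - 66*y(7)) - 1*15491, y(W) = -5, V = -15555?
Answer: 105865519/167528200 ≈ 0.63193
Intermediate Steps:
c(A) = 24
p = -15121 (p = 4 + ((36 - 66*(-5)) - 1*15491) = 4 + ((36 + 330) - 15491) = 4 + (366 - 15491) = 4 - 15125 = -15121)
x = -15121
x/(-23800) + c(-101)/((V - 3547) + 12063) = -15121/(-23800) + 24/((-15555 - 3547) + 12063) = -15121*(-1/23800) + 24/(-19102 + 12063) = 15121/23800 + 24/(-7039) = 15121/23800 + 24*(-1/7039) = 15121/23800 - 24/7039 = 105865519/167528200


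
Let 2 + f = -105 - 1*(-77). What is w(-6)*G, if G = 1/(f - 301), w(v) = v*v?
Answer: -36/331 ≈ -0.10876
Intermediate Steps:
f = -30 (f = -2 + (-105 - 1*(-77)) = -2 + (-105 + 77) = -2 - 28 = -30)
w(v) = v²
G = -1/331 (G = 1/(-30 - 301) = 1/(-331) = -1/331 ≈ -0.0030211)
w(-6)*G = (-6)²*(-1/331) = 36*(-1/331) = -36/331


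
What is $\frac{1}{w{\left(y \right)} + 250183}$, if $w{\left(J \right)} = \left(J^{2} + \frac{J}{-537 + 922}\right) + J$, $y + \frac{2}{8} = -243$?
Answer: $\frac{880}{272016519} \approx 3.2351 \cdot 10^{-6}$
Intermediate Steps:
$y = - \frac{973}{4}$ ($y = - \frac{1}{4} - 243 = - \frac{973}{4} \approx -243.25$)
$w{\left(J \right)} = J^{2} + \frac{386 J}{385}$ ($w{\left(J \right)} = \left(J^{2} + \frac{J}{385}\right) + J = J^{2} + \frac{386 J}{385}$)
$\frac{1}{w{\left(y \right)} + 250183} = \frac{1}{\frac{1}{385} \left(- \frac{973}{4}\right) \left(386 + 385 \left(- \frac{973}{4}\right)\right) + 250183} = \frac{1}{\frac{1}{385} \left(- \frac{973}{4}\right) \left(386 - \frac{374605}{4}\right) + 250183} = \frac{1}{\frac{1}{385} \left(- \frac{973}{4}\right) \left(- \frac{373061}{4}\right) + 250183} = \frac{1}{\frac{51855479}{880} + 250183} = \frac{1}{\frac{272016519}{880}} = \frac{880}{272016519}$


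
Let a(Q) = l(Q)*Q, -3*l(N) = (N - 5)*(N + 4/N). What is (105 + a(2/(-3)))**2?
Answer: 84364225/6561 ≈ 12858.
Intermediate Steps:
l(N) = -(-5 + N)*(N + 4/N)/3 (l(N) = -(N - 5)*(N + 4/N)/3 = -(-5 + N)*(N + 4/N)/3)
a(Q) = 20/3 - Q*(4 + Q**2 - 5*Q)/3 (a(Q) = ((20 - Q*(4 + Q**2 - 5*Q))/(3*Q))*Q = 20/3 - Q*(4 + Q**2 - 5*Q)/3)
(105 + a(2/(-3)))**2 = (105 + (20/3 - 2/(-3)*(4 + (2/(-3))**2 - 10/(-3))/3))**2 = (105 + (20/3 - 2*(-1/3)*(4 + (2*(-1/3))**2 - 10*(-1)/3)/3))**2 = (105 + (20/3 - 1/3*(-2/3)*(4 + (-2/3)**2 - 5*(-2/3))))**2 = (105 + (20/3 - 1/3*(-2/3)*(4 + 4/9 + 10/3)))**2 = (105 + (20/3 - 1/3*(-2/3)*70/9))**2 = (105 + (20/3 + 140/81))**2 = (105 + 680/81)**2 = (9185/81)**2 = 84364225/6561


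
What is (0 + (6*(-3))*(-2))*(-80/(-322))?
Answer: 1440/161 ≈ 8.9441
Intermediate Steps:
(0 + (6*(-3))*(-2))*(-80/(-322)) = (0 - 18*(-2))*(-80*(-1/322)) = (0 + 36)*(40/161) = 36*(40/161) = 1440/161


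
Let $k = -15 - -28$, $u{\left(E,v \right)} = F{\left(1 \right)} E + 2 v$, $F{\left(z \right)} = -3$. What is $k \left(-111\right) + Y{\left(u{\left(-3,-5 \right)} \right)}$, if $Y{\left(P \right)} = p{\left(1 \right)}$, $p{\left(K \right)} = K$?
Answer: $-1442$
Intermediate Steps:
$u{\left(E,v \right)} = - 3 E + 2 v$
$Y{\left(P \right)} = 1$
$k = 13$ ($k = -15 + 28 = 13$)
$k \left(-111\right) + Y{\left(u{\left(-3,-5 \right)} \right)} = 13 \left(-111\right) + 1 = -1443 + 1 = -1442$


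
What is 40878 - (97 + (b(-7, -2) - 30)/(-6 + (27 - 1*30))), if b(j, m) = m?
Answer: 366997/9 ≈ 40777.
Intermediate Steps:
40878 - (97 + (b(-7, -2) - 30)/(-6 + (27 - 1*30))) = 40878 - (97 + (-2 - 30)/(-6 + (27 - 1*30))) = 40878 - (97 - 32/(-6 + (27 - 30))) = 40878 - (97 - 32/(-6 - 3)) = 40878 - (97 - 32/(-9)) = 40878 - (97 - 1/9*(-32)) = 40878 - (97 + 32/9) = 40878 - 1*905/9 = 40878 - 905/9 = 366997/9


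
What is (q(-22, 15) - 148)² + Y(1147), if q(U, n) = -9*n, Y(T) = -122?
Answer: 79967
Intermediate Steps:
(q(-22, 15) - 148)² + Y(1147) = (-9*15 - 148)² - 122 = (-135 - 148)² - 122 = (-283)² - 122 = 80089 - 122 = 79967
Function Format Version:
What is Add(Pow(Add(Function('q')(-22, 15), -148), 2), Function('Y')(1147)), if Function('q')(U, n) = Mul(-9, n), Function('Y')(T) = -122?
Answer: 79967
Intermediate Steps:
Add(Pow(Add(Function('q')(-22, 15), -148), 2), Function('Y')(1147)) = Add(Pow(Add(Mul(-9, 15), -148), 2), -122) = Add(Pow(Add(-135, -148), 2), -122) = Add(Pow(-283, 2), -122) = Add(80089, -122) = 79967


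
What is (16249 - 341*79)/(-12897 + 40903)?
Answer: -5345/14003 ≈ -0.38170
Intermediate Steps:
(16249 - 341*79)/(-12897 + 40903) = (16249 - 26939)/28006 = -10690*1/28006 = -5345/14003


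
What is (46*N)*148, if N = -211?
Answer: -1436488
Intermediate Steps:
(46*N)*148 = (46*(-211))*148 = -9706*148 = -1436488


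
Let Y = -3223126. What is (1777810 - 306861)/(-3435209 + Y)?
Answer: -1470949/6658335 ≈ -0.22092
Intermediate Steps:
(1777810 - 306861)/(-3435209 + Y) = (1777810 - 306861)/(-3435209 - 3223126) = 1470949/(-6658335) = 1470949*(-1/6658335) = -1470949/6658335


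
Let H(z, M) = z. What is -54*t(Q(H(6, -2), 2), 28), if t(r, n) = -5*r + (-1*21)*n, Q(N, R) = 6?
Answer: 33372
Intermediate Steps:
t(r, n) = -21*n - 5*r (t(r, n) = -5*r - 21*n = -21*n - 5*r)
-54*t(Q(H(6, -2), 2), 28) = -54*(-21*28 - 5*6) = -54*(-588 - 30) = -54*(-618) = 33372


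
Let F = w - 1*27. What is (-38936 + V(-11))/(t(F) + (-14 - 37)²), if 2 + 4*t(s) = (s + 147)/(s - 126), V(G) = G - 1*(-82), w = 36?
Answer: -233190/15601 ≈ -14.947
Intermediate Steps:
V(G) = 82 + G (V(G) = G + 82 = 82 + G)
F = 9 (F = 36 - 1*27 = 36 - 27 = 9)
t(s) = -½ + (147 + s)/(4*(-126 + s)) (t(s) = -½ + ((s + 147)/(s - 126))/4 = -½ + ((147 + s)/(-126 + s))/4 = -½ + (147 + s)/(4*(-126 + s)))
(-38936 + V(-11))/(t(F) + (-14 - 37)²) = (-38936 + (82 - 11))/((399 - 1*9)/(4*(-126 + 9)) + (-14 - 37)²) = (-38936 + 71)/((¼)*(399 - 9)/(-117) + (-51)²) = -38865/((¼)*(-1/117)*390 + 2601) = -38865/(-⅚ + 2601) = -38865/15601/6 = -38865*6/15601 = -233190/15601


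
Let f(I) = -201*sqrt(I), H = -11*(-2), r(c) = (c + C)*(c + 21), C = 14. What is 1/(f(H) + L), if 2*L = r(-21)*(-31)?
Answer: -sqrt(22)/4422 ≈ -0.0010607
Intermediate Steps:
r(c) = (14 + c)*(21 + c) (r(c) = (c + 14)*(c + 21) = (14 + c)*(21 + c))
H = 22
L = 0 (L = ((294 + (-21)**2 + 35*(-21))*(-31))/2 = ((294 + 441 - 735)*(-31))/2 = (0*(-31))/2 = (1/2)*0 = 0)
1/(f(H) + L) = 1/(-201*sqrt(22) + 0) = 1/(-201*sqrt(22)) = -sqrt(22)/4422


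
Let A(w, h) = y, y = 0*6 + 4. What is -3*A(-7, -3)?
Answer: -12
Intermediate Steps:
y = 4 (y = 0 + 4 = 4)
A(w, h) = 4
-3*A(-7, -3) = -3*4 = -12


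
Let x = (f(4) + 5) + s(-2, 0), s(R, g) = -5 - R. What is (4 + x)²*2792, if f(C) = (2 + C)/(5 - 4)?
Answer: 402048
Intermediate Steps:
f(C) = 2 + C (f(C) = (2 + C)/1 = (2 + C)*1 = 2 + C)
x = 8 (x = ((2 + 4) + 5) + (-5 - 1*(-2)) = (6 + 5) + (-5 + 2) = 11 - 3 = 8)
(4 + x)²*2792 = (4 + 8)²*2792 = 12²*2792 = 144*2792 = 402048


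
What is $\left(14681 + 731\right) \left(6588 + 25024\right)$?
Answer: $487204144$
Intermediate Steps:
$\left(14681 + 731\right) \left(6588 + 25024\right) = 15412 \cdot 31612 = 487204144$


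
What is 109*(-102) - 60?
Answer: -11178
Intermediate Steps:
109*(-102) - 60 = -11118 - 60 = -11178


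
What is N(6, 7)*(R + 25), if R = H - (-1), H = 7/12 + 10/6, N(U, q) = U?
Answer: 339/2 ≈ 169.50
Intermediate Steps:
H = 9/4 (H = 7*(1/12) + 10*(⅙) = 7/12 + 5/3 = 9/4 ≈ 2.2500)
R = 13/4 (R = 9/4 - (-1) = 9/4 - 1*(-1) = 9/4 + 1 = 13/4 ≈ 3.2500)
N(6, 7)*(R + 25) = 6*(13/4 + 25) = 6*(113/4) = 339/2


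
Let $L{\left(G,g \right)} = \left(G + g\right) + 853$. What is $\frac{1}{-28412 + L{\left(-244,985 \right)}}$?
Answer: $- \frac{1}{26818} \approx -3.7288 \cdot 10^{-5}$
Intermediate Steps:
$L{\left(G,g \right)} = 853 + G + g$
$\frac{1}{-28412 + L{\left(-244,985 \right)}} = \frac{1}{-28412 + \left(853 - 244 + 985\right)} = \frac{1}{-28412 + 1594} = \frac{1}{-26818} = - \frac{1}{26818}$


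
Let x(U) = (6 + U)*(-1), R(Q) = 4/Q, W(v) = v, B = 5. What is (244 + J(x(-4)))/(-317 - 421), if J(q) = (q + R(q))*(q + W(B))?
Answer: -116/369 ≈ -0.31436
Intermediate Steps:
x(U) = -6 - U
J(q) = (5 + q)*(q + 4/q) (J(q) = (q + 4/q)*(q + 5) = (q + 4/q)*(5 + q) = (5 + q)*(q + 4/q))
(244 + J(x(-4)))/(-317 - 421) = (244 + (4 + (-6 - 1*(-4))**2 + 5*(-6 - 1*(-4)) + 20/(-6 - 1*(-4))))/(-317 - 421) = (244 + (4 + (-6 + 4)**2 + 5*(-6 + 4) + 20/(-6 + 4)))/(-738) = (244 + (4 + (-2)**2 + 5*(-2) + 20/(-2)))*(-1/738) = (244 + (4 + 4 - 10 + 20*(-1/2)))*(-1/738) = (244 + (4 + 4 - 10 - 10))*(-1/738) = (244 - 12)*(-1/738) = 232*(-1/738) = -116/369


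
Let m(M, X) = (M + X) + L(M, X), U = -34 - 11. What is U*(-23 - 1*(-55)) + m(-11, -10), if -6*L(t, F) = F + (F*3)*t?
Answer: -4543/3 ≈ -1514.3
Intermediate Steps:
U = -45
L(t, F) = -F/6 - F*t/2 (L(t, F) = -(F + (F*3)*t)/6 = -(F + (3*F)*t)/6 = -(F + 3*F*t)/6 = -F/6 - F*t/2)
m(M, X) = M + X - X*(1 + 3*M)/6 (m(M, X) = (M + X) - X*(1 + 3*M)/6 = M + X - X*(1 + 3*M)/6)
U*(-23 - 1*(-55)) + m(-11, -10) = -45*(-23 - 1*(-55)) + (-11 + (⅚)*(-10) - ½*(-11)*(-10)) = -45*(-23 + 55) + (-11 - 25/3 - 55) = -45*32 - 223/3 = -1440 - 223/3 = -4543/3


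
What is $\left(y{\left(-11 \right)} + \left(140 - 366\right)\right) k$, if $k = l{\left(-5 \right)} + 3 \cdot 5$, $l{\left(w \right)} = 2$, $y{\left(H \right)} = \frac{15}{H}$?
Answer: $- \frac{42517}{11} \approx -3865.2$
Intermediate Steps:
$k = 17$ ($k = 2 + 3 \cdot 5 = 2 + 15 = 17$)
$\left(y{\left(-11 \right)} + \left(140 - 366\right)\right) k = \left(\frac{15}{-11} + \left(140 - 366\right)\right) 17 = \left(15 \left(- \frac{1}{11}\right) + \left(140 - 366\right)\right) 17 = \left(- \frac{15}{11} - 226\right) 17 = \left(- \frac{2501}{11}\right) 17 = - \frac{42517}{11}$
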